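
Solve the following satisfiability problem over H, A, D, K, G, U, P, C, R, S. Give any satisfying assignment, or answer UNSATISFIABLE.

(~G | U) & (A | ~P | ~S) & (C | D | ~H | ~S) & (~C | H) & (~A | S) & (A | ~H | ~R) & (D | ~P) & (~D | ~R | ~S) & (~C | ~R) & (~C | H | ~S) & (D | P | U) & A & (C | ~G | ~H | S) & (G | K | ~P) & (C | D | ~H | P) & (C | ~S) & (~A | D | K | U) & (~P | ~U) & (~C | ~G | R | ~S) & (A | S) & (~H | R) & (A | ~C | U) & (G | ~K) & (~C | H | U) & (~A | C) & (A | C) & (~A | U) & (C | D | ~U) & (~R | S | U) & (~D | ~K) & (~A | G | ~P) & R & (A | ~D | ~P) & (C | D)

Case R = True:
  (~C | ~R) forces C = False.
  (A) forces A = True.
  Clause (~A | C) is falsified — contradiction.
Case R = False:
  Clause (R) is falsified — contradiction.
Both cases fail, so the formula is unsatisfiable.

No satisfying assignment exists.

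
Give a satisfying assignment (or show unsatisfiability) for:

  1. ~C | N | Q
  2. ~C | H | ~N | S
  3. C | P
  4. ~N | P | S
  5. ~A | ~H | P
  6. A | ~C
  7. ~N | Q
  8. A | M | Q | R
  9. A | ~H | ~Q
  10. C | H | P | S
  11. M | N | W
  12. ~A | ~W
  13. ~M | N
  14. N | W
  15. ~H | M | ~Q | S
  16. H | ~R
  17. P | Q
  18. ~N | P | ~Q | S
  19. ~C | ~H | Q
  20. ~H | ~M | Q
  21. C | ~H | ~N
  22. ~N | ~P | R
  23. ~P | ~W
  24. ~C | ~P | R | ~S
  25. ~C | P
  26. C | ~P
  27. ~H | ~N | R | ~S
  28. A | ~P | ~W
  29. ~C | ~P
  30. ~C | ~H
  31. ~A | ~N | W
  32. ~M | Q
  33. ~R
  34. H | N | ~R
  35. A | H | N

Case A = True:
  (~A | ~W) forces W = False.
  (N | W) forces N = True.
  Clause (~A | ~N | W) is falsified — contradiction.
Case A = False:
  (A | ~C) forces C = False.
  (C | P) forces P = True.
  Clause (C | ~P) is falsified — contradiction.
Both cases fail, so the formula is unsatisfiable.

The formula is unsatisfiable.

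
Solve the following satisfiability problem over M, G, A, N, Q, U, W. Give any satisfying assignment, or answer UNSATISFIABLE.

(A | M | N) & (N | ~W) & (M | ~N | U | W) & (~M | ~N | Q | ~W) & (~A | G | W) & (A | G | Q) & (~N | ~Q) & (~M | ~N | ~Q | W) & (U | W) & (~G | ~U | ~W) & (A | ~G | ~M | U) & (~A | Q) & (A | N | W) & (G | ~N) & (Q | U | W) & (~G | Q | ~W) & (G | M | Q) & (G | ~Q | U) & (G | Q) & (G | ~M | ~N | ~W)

M = False, G = True, A = True, N = False, Q = True, U = True, W = False

Set M = False.
Try G = False:
  (G | ~N) forces N = False.
  (A | M | N) forces A = True.
  (N | ~W) forces W = False.
  clause (~A | G | W) is falsified — backtrack.
So G = True.
Set A = True.
  then (~A | Q) forces Q = True.
  then (~N | ~Q) forces N = False.
  then (N | ~W) forces W = False.
  then (U | W) forces U = True.
All clauses satisfied.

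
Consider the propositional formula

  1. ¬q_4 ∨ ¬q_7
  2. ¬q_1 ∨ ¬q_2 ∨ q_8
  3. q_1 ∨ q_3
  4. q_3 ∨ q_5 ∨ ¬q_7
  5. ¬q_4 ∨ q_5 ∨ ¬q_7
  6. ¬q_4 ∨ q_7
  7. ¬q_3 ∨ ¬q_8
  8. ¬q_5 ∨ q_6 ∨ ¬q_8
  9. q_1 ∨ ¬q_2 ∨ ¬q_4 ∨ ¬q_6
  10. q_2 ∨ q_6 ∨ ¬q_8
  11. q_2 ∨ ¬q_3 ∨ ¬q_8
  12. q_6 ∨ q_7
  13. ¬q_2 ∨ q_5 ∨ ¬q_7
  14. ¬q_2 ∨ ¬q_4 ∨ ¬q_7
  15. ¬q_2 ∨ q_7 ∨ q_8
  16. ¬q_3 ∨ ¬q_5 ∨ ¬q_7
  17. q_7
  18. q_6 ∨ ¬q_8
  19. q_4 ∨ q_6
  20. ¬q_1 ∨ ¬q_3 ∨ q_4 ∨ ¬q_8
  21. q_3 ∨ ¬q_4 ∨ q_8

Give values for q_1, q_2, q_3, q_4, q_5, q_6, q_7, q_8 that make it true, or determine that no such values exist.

q_1: True; q_2: False; q_3: False; q_4: False; q_5: True; q_6: True; q_7: True; q_8: True

Unit clause (q_7) forces q_7 = True.
In (¬q_4 ∨ ¬q_7) only ¬q_4 is left, so q_4 = False.
In (q_4 ∨ q_6) only q_6 is left, so q_6 = True.
Set q_1 = True.
Set q_2 = False.
Set q_3 = False.
  then (q_3 ∨ q_5 ∨ ¬q_7) forces q_5 = True.
Set q_8 = True.
All clauses satisfied.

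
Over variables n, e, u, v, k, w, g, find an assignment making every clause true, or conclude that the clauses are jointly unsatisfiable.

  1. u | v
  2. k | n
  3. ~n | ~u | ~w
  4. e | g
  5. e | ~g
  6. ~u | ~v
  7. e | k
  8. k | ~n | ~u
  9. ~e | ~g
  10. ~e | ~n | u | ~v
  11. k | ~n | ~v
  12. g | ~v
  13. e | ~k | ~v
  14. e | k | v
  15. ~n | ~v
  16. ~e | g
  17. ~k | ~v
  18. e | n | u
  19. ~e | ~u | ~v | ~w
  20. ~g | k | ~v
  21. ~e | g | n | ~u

Case e = True:
  (~e | ~g) forces g = False.
  Clause (~e | g) is falsified — contradiction.
Case e = False:
  (e | g) forces g = True.
  Clause (e | ~g) is falsified — contradiction.
Both cases fail, so the formula is unsatisfiable.

No satisfying assignment exists.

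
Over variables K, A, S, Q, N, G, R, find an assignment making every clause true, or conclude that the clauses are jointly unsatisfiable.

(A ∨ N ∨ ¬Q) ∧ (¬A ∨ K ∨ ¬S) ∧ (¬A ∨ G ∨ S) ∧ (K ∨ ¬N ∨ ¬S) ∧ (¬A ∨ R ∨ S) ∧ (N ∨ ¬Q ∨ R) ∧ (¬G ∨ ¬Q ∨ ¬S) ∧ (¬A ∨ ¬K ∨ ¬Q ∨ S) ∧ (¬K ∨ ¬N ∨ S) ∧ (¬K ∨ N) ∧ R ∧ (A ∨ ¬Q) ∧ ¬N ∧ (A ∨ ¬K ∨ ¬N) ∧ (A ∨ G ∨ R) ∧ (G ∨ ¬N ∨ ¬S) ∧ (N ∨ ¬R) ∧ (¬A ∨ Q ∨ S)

Unsatisfiable

Case R = True:
  (¬N) forces N = False.
  Clause (N ∨ ¬R) is falsified — contradiction.
Case R = False:
  Clause (R) is falsified — contradiction.
Both cases fail, so the formula is unsatisfiable.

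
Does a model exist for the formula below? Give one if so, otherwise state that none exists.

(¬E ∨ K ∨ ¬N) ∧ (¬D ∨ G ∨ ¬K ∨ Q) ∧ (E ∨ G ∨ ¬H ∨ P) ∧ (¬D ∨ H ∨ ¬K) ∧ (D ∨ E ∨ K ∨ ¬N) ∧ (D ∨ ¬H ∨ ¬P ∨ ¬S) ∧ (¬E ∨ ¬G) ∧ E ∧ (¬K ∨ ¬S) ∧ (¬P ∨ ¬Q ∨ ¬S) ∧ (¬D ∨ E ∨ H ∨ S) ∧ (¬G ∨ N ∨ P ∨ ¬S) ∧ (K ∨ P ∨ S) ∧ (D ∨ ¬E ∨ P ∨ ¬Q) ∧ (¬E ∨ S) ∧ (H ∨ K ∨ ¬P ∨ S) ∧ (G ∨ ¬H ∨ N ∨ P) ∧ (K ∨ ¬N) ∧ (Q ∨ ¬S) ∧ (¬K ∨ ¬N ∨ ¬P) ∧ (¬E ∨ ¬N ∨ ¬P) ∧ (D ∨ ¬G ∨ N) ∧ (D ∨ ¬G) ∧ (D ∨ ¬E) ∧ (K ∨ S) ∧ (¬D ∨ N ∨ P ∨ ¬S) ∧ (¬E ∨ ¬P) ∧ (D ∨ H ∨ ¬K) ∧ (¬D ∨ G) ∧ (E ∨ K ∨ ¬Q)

The formula is unsatisfiable.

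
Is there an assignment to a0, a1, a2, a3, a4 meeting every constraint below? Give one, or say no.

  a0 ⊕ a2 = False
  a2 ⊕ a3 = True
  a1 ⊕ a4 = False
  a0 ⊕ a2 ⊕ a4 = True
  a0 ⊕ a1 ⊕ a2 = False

Unsatisfiable

Adding constraints 3, 4, 5 mod 2: every variable appears an even number of times on the left, so the left side is 0.
But the right sides sum to 1 (mod 2). 0 ≠ 1 — the system is inconsistent.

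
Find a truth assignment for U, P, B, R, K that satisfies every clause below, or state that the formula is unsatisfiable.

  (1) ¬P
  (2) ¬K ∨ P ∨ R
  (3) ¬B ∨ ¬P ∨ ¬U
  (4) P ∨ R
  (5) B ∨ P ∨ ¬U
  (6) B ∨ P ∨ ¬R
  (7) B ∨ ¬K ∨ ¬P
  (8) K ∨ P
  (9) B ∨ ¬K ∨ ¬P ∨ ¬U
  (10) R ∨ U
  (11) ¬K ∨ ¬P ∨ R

U = False, P = False, B = True, R = True, K = True

Unit clause (¬P) forces P = False.
In (P ∨ R) only R is left, so R = True.
In (B ∨ P ∨ ¬R) only B is left, so B = True.
In (K ∨ P) only K is left, so K = True.
Set U = False.
All clauses satisfied.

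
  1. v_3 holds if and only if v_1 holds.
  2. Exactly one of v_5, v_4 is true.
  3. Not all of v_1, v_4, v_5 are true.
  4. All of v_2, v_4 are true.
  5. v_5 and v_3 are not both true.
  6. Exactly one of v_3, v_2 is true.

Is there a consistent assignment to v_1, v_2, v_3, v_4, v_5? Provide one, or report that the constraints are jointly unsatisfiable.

v_1=F, v_2=T, v_3=F, v_4=T, v_5=F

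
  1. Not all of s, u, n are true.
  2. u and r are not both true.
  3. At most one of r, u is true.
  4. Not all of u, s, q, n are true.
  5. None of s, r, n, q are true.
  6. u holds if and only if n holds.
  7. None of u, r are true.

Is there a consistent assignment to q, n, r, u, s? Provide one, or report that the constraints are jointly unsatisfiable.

q=F; n=F; r=F; u=F; s=F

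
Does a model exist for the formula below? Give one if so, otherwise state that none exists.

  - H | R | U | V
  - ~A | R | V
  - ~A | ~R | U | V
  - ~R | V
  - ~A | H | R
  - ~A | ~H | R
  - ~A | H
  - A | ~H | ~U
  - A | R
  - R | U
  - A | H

Set U = False.
  then (R | U) forces R = True.
  then (~R | V) forces V = True.
Set A = False.
  then (A | H) forces H = True.
All clauses satisfied.

U = False, V = True, R = True, A = False, H = True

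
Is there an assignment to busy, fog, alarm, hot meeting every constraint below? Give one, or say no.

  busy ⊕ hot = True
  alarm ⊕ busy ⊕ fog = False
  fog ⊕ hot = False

busy = True; fog = False; alarm = True; hot = False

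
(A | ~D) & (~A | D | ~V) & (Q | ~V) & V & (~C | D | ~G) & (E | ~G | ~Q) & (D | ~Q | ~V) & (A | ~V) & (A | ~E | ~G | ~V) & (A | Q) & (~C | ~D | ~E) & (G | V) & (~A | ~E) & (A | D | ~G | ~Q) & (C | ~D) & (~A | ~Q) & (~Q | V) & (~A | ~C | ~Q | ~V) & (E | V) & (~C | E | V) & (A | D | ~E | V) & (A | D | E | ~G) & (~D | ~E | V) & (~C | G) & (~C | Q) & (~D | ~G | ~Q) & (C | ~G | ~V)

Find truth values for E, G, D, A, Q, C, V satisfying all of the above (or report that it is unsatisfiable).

Case V = True:
  (Q | ~V) forces Q = True.
  (D | ~Q | ~V) forces D = True.
  (A | ~D) forces A = True.
  Clause (~A | ~Q) is falsified — contradiction.
Case V = False:
  Clause (V) is falsified — contradiction.
Both cases fail, so the formula is unsatisfiable.

The formula is unsatisfiable.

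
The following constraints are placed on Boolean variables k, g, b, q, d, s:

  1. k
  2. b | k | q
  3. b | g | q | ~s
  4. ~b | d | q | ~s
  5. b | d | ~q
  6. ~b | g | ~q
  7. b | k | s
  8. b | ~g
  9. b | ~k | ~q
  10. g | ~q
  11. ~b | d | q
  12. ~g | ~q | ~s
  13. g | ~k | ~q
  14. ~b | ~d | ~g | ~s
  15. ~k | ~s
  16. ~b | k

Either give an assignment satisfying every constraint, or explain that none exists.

Unit clause (k) forces k = True.
In (~k | ~s) only ~s is left, so s = False.
Set g = False.
  then (g | ~q) forces q = False.
Set b = True.
  then (~b | d | q) forces d = True.
All clauses satisfied.

k = True; g = False; b = True; q = False; d = True; s = False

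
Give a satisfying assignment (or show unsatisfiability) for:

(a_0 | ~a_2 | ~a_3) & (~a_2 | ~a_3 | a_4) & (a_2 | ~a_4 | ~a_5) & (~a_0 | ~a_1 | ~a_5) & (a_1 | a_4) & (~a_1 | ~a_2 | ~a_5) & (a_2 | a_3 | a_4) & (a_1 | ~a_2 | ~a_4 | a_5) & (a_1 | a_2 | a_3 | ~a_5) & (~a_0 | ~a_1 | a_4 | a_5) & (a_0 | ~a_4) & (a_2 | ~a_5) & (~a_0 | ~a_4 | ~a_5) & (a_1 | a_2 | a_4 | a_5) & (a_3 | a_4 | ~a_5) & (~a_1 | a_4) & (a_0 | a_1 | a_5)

Set a_0 = True.
Set a_1 = True.
  then (~a_0 | ~a_1 | ~a_5) forces a_5 = False.
  then (~a_0 | ~a_1 | a_4 | a_5) forces a_4 = True.
Set a_2 = True.
Set a_3 = True.
All clauses satisfied.

a_0 = True, a_1 = True, a_2 = True, a_3 = True, a_4 = True, a_5 = False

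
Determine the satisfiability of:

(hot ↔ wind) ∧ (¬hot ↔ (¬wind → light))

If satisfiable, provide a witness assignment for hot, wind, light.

hot: False, wind: False, light: True

  hot ↔ wind = True
  ¬hot ↔ (¬wind → light) = True
    ¬hot = True
    ¬wind → light = True
      ¬wind = True
Both conjuncts True, so the formula holds.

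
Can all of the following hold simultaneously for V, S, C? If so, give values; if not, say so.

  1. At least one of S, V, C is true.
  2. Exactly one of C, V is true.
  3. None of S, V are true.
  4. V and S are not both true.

V = False; S = False; C = True

  (1) {S, V, C}: 1 true — at least one ✓
  (2) {C, V}: 1 true — exactly one ✓
  (3) {S, V}: 0 true — none ✓
  (4) V=F, S=F — not both ✓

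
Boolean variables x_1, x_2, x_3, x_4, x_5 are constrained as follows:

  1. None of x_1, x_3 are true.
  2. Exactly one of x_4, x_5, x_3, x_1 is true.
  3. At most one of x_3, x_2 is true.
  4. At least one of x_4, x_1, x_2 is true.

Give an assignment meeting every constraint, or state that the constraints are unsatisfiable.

x_1: False, x_2: True, x_3: False, x_4: True, x_5: False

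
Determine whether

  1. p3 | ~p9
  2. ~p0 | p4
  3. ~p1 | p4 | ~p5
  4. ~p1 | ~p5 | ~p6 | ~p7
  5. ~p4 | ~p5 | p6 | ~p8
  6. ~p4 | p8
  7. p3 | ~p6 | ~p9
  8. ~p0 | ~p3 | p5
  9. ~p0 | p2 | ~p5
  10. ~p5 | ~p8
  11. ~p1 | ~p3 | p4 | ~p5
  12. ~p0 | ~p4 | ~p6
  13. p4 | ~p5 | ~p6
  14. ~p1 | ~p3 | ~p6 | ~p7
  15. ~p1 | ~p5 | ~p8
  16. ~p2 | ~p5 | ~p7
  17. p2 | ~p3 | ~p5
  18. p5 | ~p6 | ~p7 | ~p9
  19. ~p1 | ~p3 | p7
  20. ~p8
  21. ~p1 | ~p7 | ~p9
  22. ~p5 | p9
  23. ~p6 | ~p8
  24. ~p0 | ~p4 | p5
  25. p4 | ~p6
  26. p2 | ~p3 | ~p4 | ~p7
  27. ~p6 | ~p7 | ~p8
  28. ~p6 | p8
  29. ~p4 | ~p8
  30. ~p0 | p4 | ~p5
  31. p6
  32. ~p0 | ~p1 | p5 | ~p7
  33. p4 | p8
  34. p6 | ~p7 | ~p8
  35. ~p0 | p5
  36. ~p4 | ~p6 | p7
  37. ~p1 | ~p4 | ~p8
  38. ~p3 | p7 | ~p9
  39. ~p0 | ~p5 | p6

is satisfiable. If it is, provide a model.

Case p6 = True:
  (~p8) forces p8 = False.
  Clause (~p6 | p8) is falsified — contradiction.
Case p6 = False:
  Clause (p6) is falsified — contradiction.
Both cases fail, so the formula is unsatisfiable.

Unsatisfiable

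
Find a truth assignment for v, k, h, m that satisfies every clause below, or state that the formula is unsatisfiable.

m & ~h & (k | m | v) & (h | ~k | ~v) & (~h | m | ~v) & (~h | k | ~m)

v: False; k: True; h: False; m: True

Unit clause (m) forces m = True.
Unit clause (~h) forces h = False.
Set v = False.
Set k = True.
Check each clause:
  (m): m holds.
  (~h): ~h holds.
  (k | m | v): k holds.
  (h | ~k | ~v): ~v holds.
  (~h | m | ~v): ~h holds.
  (~h | k | ~m): ~h holds.
All clauses satisfied.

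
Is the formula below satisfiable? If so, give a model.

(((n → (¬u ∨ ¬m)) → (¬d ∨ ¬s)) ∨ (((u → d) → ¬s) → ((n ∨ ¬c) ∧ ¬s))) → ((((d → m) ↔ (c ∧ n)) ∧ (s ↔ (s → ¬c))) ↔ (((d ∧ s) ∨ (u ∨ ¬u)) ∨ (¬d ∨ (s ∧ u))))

d=T; c=F; m=F; s=T; n=T; u=T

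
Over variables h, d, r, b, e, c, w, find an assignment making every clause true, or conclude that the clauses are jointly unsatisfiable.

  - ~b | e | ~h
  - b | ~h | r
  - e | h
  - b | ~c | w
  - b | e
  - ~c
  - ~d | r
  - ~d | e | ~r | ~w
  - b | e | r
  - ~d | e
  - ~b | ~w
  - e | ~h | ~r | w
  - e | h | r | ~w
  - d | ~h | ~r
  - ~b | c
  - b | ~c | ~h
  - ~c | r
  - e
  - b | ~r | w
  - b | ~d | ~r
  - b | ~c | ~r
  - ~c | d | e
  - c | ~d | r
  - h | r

Unit clause (~c) forces c = False.
In (~b | c) only ~b is left, so b = False.
Unit clause (e) forces e = True.
Try h = True:
  (b | ~h | r) forces r = True.
  (d | ~h | ~r) forces d = True.
  clause (b | ~d | ~r) is falsified — backtrack.
So h = False.
  then (h | r) forces r = True.
  then (b | ~r | w) forces w = True.
  then (b | ~d | ~r) forces d = False.
All clauses satisfied.

h = False, d = False, r = True, b = False, e = True, c = False, w = True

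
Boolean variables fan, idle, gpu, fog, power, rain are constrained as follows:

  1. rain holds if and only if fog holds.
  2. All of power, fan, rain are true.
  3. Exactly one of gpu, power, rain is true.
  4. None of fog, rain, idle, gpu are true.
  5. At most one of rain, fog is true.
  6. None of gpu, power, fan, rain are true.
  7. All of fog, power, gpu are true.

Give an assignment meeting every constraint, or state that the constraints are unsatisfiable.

No satisfying assignment exists.

Case fan = True:
  Constraint (6) is violated (fan=T) — contradiction.
Case fan = False:
  Constraint (2) is violated (fan=F) — contradiction.
Both cases fail — unsatisfiable.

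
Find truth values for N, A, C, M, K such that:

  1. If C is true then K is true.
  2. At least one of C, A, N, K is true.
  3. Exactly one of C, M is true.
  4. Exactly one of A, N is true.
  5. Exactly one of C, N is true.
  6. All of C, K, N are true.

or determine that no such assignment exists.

Unsatisfiable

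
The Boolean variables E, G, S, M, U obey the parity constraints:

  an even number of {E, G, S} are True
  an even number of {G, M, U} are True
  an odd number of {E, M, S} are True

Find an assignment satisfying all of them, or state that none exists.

E=F, G=F, S=F, M=T, U=T

{E, G, S}: 0 true → even ✓
{G, M, U}: 2 true → even ✓
{E, M, S}: 1 true → odd ✓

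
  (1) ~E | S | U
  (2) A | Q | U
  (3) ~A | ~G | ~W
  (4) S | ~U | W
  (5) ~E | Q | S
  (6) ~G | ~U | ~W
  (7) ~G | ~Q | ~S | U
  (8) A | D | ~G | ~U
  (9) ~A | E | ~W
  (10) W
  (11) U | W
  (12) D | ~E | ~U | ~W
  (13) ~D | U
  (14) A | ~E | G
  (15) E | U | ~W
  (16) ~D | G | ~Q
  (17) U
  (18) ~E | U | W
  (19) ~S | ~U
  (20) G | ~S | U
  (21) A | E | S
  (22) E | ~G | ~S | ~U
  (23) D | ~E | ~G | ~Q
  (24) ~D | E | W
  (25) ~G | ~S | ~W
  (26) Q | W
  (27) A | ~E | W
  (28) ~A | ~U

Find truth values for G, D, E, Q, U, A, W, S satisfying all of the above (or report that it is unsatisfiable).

Case U = True:
  (W) forces W = True.
  (~G | ~U | ~W) forces G = False.
  (~S | ~U) forces S = False.
  (~A | ~U) forces A = False.
  (A | ~E | G) forces E = False.
  Clause (A | E | S) is falsified — contradiction.
Case U = False:
  Clause (U) is falsified — contradiction.
Both cases fail, so the formula is unsatisfiable.

Unsatisfiable — no assignment works.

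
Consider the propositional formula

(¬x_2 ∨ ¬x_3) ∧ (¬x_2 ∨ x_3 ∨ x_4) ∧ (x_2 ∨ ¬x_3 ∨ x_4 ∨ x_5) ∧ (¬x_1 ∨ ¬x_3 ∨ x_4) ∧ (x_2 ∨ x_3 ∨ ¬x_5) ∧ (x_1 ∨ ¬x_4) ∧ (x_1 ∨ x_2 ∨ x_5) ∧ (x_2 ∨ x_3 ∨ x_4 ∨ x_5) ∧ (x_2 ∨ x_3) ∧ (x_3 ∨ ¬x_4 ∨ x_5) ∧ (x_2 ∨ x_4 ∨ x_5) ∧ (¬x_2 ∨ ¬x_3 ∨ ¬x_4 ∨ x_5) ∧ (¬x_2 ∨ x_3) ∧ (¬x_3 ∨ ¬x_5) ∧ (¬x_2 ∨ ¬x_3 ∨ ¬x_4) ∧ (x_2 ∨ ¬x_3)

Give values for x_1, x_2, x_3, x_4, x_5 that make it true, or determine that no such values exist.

No satisfying assignment exists.

Case x_2 = True:
  (¬x_2 ∨ ¬x_3) forces x_3 = False.
  Clause (¬x_2 ∨ x_3) is falsified — contradiction.
Case x_2 = False:
  (x_2 ∨ x_3) forces x_3 = True.
  Clause (x_2 ∨ ¬x_3) is falsified — contradiction.
Both cases fail, so the formula is unsatisfiable.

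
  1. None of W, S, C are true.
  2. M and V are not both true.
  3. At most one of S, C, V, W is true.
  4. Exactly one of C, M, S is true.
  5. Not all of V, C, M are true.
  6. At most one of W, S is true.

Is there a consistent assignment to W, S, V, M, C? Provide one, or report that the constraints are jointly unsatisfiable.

W = False, S = False, V = False, M = True, C = False

  (1) {W, S, C}: 0 true — none ✓
  (2) M=T, V=F — not both ✓
  (3) {S, C, V, W}: 0 true — at most one ✓
  (4) {C, M, S}: 1 true — exactly one ✓
  (5) {V, C, M}: 1/3 true — not all ✓
  (6) {W, S}: 0 true — at most one ✓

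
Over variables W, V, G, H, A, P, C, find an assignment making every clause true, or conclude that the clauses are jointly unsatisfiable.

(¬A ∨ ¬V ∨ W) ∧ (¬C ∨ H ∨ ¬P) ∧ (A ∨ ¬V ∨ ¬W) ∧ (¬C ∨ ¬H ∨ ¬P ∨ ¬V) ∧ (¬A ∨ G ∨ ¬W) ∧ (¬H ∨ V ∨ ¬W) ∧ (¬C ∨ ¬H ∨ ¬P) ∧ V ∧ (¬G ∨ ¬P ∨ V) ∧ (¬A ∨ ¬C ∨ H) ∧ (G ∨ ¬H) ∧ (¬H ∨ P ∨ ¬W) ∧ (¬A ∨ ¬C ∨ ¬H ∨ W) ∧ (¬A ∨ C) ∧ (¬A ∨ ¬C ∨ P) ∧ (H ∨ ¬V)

W=F; V=T; G=T; H=T; A=F; P=F; C=T

Unit clause (V) forces V = True.
In (H ∨ ¬V) only H is left, so H = True.
In (G ∨ ¬H) only G is left, so G = True.
Try W = True:
  (A ∨ ¬V ∨ ¬W) forces A = True.
  (¬H ∨ P ∨ ¬W) forces P = True.
  (¬C ∨ ¬H ∨ ¬P ∨ ¬V) forces C = False.
  clause (¬A ∨ C) is falsified — backtrack.
So W = False.
  then (¬A ∨ ¬V ∨ W) forces A = False.
Set P = False.
Set C = True.
All clauses satisfied.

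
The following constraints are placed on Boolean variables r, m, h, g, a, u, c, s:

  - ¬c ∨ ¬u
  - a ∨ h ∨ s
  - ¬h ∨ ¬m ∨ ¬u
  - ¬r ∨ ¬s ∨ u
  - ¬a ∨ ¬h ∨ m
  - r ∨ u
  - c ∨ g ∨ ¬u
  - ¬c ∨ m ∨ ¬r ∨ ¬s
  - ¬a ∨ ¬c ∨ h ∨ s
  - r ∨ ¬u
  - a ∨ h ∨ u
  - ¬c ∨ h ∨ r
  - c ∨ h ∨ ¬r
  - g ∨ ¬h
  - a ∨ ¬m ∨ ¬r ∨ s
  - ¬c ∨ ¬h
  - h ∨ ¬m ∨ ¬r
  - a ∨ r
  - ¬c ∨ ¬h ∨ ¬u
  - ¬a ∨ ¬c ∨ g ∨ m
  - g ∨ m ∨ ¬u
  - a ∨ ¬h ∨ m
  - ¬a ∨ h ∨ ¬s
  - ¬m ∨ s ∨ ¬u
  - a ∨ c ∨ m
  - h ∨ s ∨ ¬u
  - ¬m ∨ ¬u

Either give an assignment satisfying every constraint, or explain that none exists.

r = True, m = True, h = True, g = True, a = True, u = False, c = False, s = False

Try r = False:
  (r ∨ u) forces u = True.
  clause (r ∨ ¬u) is falsified — backtrack.
So r = True.
Set m = True.
  then (h ∨ ¬m ∨ ¬r) forces h = True.
  then (¬m ∨ ¬u) forces u = False.
  then (¬r ∨ ¬s ∨ u) forces s = False.
  then (g ∨ ¬h) forces g = True.
  then (a ∨ ¬m ∨ ¬r ∨ s) forces a = True.
  then (¬c ∨ ¬h) forces c = False.
All clauses satisfied.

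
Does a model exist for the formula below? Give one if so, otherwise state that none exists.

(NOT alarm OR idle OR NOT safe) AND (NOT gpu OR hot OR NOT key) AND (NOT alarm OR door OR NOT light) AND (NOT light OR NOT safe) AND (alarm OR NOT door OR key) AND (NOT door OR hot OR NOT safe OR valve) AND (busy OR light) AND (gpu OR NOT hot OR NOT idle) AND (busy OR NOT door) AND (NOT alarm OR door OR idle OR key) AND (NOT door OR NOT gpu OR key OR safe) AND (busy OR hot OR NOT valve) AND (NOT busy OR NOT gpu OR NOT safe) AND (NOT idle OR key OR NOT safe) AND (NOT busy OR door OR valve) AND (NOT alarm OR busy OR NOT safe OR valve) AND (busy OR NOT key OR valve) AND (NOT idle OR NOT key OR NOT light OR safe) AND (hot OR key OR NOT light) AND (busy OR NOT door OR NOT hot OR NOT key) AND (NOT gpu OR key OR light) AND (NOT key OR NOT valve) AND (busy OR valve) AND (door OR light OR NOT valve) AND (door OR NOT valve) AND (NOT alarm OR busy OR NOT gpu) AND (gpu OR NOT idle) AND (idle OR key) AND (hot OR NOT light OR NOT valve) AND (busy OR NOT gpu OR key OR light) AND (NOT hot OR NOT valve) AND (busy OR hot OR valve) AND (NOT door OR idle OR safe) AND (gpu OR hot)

door=T; safe=T; valve=F; light=F; gpu=F; key=T; busy=T; hot=T; idle=F; alarm=F

Set door = True.
  then (busy OR NOT door) forces busy = True.
Set safe = True.
  then (NOT light OR NOT safe) forces light = False.
  then (NOT busy OR NOT gpu OR NOT safe) forces gpu = False.
  then (gpu OR NOT idle) forces idle = False.
  then (idle OR key) forces key = True.
  then (gpu OR hot) forces hot = True.
  then (NOT alarm OR idle OR NOT safe) forces alarm = False.
  then (NOT key OR NOT valve) forces valve = False.
All clauses satisfied.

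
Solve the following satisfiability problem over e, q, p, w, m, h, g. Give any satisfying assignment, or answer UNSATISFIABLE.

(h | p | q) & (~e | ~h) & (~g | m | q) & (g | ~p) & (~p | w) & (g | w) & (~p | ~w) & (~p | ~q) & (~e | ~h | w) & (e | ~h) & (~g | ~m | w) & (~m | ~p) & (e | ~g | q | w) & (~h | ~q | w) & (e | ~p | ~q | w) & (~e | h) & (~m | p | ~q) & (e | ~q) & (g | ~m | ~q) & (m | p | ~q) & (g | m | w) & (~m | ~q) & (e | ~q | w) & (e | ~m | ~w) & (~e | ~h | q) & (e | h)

Case e = True:
  (~e | ~h) forces h = False.
  Clause (~e | h) is falsified — contradiction.
Case e = False:
  (e | ~h) forces h = False.
  Clause (e | h) is falsified — contradiction.
Both cases fail, so the formula is unsatisfiable.

UNSATISFIABLE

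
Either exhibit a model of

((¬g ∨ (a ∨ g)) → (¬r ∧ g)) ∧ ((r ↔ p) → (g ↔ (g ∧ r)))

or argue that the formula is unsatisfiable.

a: True, p: True, r: False, g: True

  (¬g ∨ (a ∨ g)) → (¬r ∧ g) = True
    ¬g ∨ (a ∨ g) = True
      ¬g = False
      a ∨ g = True
    ¬r ∧ g = True
      ¬r = True
  (r ↔ p) → (g ↔ (g ∧ r)) = True
    r ↔ p = False
    g ↔ (g ∧ r) = False
      g ∧ r = False
Both conjuncts True, so the formula holds.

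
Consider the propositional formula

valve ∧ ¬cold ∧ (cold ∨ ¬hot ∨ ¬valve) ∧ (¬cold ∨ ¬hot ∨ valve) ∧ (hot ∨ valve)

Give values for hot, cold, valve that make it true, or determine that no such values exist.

hot = False, cold = False, valve = True

Unit clause (valve) forces valve = True.
Unit clause (¬cold) forces cold = False.
In (cold ∨ ¬hot ∨ ¬valve) only ¬hot is left, so hot = False.
Check each clause:
  (valve): valve holds.
  (¬cold): ¬cold holds.
  (cold ∨ ¬hot ∨ ¬valve): ¬hot holds.
  (¬cold ∨ ¬hot ∨ valve): ¬cold holds.
  (hot ∨ valve): valve holds.
All clauses satisfied.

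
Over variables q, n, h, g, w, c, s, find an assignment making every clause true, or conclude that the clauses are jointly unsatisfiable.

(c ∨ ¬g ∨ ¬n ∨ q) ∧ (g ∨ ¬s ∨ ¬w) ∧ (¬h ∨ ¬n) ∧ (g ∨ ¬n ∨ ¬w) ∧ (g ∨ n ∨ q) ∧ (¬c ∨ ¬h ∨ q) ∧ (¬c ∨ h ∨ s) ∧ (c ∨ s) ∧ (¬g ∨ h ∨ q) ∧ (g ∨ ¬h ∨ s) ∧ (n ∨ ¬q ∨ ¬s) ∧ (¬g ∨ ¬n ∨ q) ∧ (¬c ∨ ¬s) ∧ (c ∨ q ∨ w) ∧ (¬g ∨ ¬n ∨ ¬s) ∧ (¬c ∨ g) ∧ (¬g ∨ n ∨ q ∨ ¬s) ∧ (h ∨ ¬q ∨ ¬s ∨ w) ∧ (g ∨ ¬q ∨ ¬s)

q = True; n = False; h = True; g = True; w = False; c = True; s = False

Set q = True.
Set n = False.
  then (n ∨ ¬q ∨ ¬s) forces s = False.
  then (c ∨ s) forces c = True.
  then (¬c ∨ g) forces g = True.
  then (¬c ∨ h ∨ s) forces h = True.
Set w = False.
All clauses satisfied.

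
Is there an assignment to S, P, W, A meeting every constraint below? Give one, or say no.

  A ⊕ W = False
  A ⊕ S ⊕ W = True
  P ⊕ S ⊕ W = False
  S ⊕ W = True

S: True, P: True, W: False, A: False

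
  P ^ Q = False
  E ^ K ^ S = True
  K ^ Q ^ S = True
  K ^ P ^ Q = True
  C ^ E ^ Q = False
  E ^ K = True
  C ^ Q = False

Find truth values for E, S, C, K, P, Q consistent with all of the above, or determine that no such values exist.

E = False, S = False, C = False, K = True, P = False, Q = False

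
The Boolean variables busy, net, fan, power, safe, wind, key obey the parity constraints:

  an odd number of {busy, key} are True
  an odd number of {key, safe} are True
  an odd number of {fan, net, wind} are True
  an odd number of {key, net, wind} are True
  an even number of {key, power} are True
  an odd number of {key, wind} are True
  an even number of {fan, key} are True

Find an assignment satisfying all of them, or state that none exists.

busy: True; net: False; fan: False; power: False; safe: True; wind: True; key: False

{busy, key}: 1 true → odd ✓
{key, safe}: 1 true → odd ✓
{fan, net, wind}: 1 true → odd ✓
{key, net, wind}: 1 true → odd ✓
{key, power}: 0 true → even ✓
{key, wind}: 1 true → odd ✓
{fan, key}: 0 true → even ✓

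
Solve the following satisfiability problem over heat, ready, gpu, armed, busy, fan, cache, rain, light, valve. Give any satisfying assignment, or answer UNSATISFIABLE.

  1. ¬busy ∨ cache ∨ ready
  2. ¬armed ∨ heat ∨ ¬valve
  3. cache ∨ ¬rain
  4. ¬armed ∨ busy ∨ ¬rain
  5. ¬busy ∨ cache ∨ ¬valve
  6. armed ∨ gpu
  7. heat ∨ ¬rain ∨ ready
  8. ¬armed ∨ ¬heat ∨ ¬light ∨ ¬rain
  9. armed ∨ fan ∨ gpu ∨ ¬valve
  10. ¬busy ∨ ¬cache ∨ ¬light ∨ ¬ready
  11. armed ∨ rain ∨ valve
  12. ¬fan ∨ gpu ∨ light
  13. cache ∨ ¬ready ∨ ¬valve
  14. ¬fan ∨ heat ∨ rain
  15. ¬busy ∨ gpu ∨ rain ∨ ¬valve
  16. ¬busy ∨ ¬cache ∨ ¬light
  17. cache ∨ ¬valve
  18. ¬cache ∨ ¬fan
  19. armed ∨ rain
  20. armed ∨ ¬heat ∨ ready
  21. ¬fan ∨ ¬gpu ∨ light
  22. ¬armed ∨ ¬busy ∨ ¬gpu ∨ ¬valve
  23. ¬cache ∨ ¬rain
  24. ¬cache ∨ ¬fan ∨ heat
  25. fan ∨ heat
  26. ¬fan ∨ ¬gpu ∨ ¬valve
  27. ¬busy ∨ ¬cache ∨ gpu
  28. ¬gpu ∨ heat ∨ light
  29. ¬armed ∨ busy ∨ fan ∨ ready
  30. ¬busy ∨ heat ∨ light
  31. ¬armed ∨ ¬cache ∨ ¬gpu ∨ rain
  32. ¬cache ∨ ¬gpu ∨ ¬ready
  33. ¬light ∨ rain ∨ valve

Try heat = False:
  (fan ∨ heat) forces fan = True.
  (¬fan ∨ heat ∨ rain) forces rain = True.
  (cache ∨ ¬rain) forces cache = True.
  clause (¬cache ∨ ¬fan) is falsified — backtrack.
So heat = True.
Set ready = True.
Set gpu = False.
  then (armed ∨ gpu) forces armed = True.
Set busy = True.
  then (¬busy ∨ ¬cache ∨ gpu) forces cache = False.
  then (cache ∨ ¬rain) forces rain = False.
  then (¬busy ∨ cache ∨ ¬valve) forces valve = False.
  then (¬light ∨ rain ∨ valve) forces light = False.
  then (¬fan ∨ gpu ∨ light) forces fan = False.
All clauses satisfied.

heat=T; ready=T; gpu=F; armed=T; busy=T; fan=F; cache=F; rain=F; light=F; valve=F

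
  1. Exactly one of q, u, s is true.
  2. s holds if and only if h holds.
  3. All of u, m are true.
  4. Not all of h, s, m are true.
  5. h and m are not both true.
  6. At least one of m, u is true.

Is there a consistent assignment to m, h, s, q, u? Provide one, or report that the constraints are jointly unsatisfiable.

m = True, h = False, s = False, q = False, u = True

  (1) {q, u, s}: 1 true — exactly one ✓
  (2) s=F, h=F — same ✓
  (3) {u, m}: all 2 true ✓
  (4) {h, s, m}: 1/3 true — not all ✓
  (5) h=F, m=T — not both ✓
  (6) {m, u}: 2 true — at least one ✓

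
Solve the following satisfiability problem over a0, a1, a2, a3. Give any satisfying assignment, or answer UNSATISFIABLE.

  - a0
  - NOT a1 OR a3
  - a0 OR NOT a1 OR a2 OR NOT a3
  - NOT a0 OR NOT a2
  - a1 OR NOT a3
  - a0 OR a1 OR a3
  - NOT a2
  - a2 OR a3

a0 = True; a1 = True; a2 = False; a3 = True

Unit clause (a0) forces a0 = True.
In (NOT a0 OR NOT a2) only NOT a2 is left, so a2 = False.
In (a2 OR a3) only a3 is left, so a3 = True.
In (a1 OR NOT a3) only a1 is left, so a1 = True.
Check each clause:
  (a0): a0 holds.
  (NOT a1 OR a3): a3 holds.
  (a0 OR NOT a1 OR a2 OR NOT a3): a0 holds.
  (NOT a0 OR NOT a2): NOT a2 holds.
  (a1 OR NOT a3): a1 holds.
  (a0 OR a1 OR a3): a0 holds.
  (NOT a2): NOT a2 holds.
  (a2 OR a3): a3 holds.
All clauses satisfied.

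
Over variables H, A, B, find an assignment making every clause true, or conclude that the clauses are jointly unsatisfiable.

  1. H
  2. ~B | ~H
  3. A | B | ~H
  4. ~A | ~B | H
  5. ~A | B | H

H = True; A = True; B = False

Unit clause (H) forces H = True.
In (~B | ~H) only ~B is left, so B = False.
In (A | B | ~H) only A is left, so A = True.
All clauses satisfied.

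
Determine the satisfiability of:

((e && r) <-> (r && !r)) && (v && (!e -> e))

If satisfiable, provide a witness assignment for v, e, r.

v=T, e=T, r=F

  (e && r) <-> (r && !r) = True
    e && r = False
    r && !r = False
      !r = True
  v && (!e -> e) = True
    !e -> e = True
      !e = False
Both conjuncts True, so the formula holds.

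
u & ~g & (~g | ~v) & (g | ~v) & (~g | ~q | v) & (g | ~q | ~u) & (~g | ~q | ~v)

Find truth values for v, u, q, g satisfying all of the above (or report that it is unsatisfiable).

v = False; u = True; q = False; g = False

Unit clause (u) forces u = True.
Unit clause (~g) forces g = False.
In (g | ~v) only ~v is left, so v = False.
In (g | ~q | ~u) only ~q is left, so q = False.
All clauses satisfied.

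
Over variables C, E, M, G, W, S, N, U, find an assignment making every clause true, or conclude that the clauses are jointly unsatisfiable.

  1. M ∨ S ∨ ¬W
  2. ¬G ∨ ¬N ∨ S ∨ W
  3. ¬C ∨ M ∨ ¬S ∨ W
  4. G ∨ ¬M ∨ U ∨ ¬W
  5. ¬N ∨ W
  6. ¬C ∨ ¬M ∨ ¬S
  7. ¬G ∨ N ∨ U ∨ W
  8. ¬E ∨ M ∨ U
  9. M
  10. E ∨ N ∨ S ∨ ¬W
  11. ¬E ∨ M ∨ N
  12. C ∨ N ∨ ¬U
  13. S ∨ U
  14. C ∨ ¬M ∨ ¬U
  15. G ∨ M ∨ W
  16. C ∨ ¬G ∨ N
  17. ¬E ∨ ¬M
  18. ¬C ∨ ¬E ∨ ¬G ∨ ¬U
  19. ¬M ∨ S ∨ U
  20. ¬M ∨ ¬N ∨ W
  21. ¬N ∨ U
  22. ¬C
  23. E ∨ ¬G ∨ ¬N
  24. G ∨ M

C=F, E=F, M=T, G=F, W=F, S=T, N=F, U=F

Unit clause (M) forces M = True.
In (¬E ∨ ¬M) only ¬E is left, so E = False.
Unit clause (¬C) forces C = False.
In (C ∨ ¬M ∨ ¬U) only ¬U is left, so U = False.
In (¬M ∨ S ∨ U) only S is left, so S = True.
In (¬N ∨ U) only ¬N is left, so N = False.
In (C ∨ ¬G ∨ N) only ¬G is left, so G = False.
In (G ∨ ¬M ∨ U ∨ ¬W) only ¬W is left, so W = False.
All clauses satisfied.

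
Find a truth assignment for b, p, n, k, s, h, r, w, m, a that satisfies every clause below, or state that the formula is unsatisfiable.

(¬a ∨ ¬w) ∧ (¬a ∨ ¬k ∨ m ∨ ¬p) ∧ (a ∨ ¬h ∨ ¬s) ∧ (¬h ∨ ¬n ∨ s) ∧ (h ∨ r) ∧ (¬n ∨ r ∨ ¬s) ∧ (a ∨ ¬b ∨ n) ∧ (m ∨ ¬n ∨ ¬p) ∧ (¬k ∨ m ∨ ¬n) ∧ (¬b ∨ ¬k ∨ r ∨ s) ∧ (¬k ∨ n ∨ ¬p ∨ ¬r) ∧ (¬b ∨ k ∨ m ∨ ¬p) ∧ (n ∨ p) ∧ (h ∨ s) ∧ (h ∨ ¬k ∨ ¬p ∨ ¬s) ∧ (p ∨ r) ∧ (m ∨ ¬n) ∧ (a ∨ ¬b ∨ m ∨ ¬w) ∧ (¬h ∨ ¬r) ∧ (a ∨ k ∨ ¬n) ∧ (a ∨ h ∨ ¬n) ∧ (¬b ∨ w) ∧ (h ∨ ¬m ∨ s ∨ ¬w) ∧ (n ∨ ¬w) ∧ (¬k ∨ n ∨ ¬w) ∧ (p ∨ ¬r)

Set b = False.
Try p = False:
  (n ∨ p) forces n = True.
  (p ∨ r) forces r = True.
  clause (p ∨ ¬r) is falsified — backtrack.
So p = True.
Set n = False.
  then (n ∨ ¬w) forces w = False.
Set k = True.
  then (¬k ∨ n ∨ ¬p ∨ ¬r) forces r = False.
  then (h ∨ r) forces h = True.
Set s = False.
Set m = True.
Set a = True.
All clauses satisfied.

b=F, p=T, n=F, k=T, s=F, h=T, r=F, w=F, m=T, a=T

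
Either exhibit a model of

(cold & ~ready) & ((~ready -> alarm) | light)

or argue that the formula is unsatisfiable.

alarm: True; ready: False; light: True; cold: True

  cold & ~ready = True
    ~ready = True
  (~ready -> alarm) | light = True
    ~ready -> alarm = True
      ~ready = True
Both conjuncts True, so the formula holds.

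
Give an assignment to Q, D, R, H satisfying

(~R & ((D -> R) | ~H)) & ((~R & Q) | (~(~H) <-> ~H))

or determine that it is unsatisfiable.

Q = True, D = False, R = False, H = False

  ~R & ((D -> R) | ~H) = True
    ~R = True
    (D -> R) | ~H = True
      D -> R = True
      ~H = True
  (~R & Q) | (~(~H) <-> ~H) = True
    ~R & Q = True
      ~R = True
    ~(~H) <-> ~H = False
      ~(~H) = False
        ~H = True
      ~H = True
Both conjuncts True, so the formula holds.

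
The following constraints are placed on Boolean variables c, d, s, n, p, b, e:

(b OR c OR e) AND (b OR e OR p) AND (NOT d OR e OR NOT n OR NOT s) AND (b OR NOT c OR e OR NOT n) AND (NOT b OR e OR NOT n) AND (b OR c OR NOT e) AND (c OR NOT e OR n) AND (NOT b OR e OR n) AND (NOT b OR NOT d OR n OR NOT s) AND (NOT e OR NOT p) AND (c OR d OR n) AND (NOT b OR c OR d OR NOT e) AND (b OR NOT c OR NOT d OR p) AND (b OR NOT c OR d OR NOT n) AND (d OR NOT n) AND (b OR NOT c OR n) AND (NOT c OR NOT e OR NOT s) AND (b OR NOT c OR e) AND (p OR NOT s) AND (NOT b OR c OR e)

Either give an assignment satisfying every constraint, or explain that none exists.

c=F; d=T; s=F; n=T; p=F; b=T; e=T

Set c = False.
Try d = False:
  (c OR d OR n) forces n = True.
  clause (d OR NOT n) is falsified — backtrack.
So d = True.
Set s = False.
Try n = False:
  (c OR NOT e OR n) forces e = False.
  (b OR c OR e) forces b = True.
  clause (NOT b OR e OR n) is falsified — backtrack.
So n = True.
Try p = True:
  (NOT e OR NOT p) forces e = False.
  (b OR c OR e) forces b = True.
  clause (NOT b OR e OR NOT n) is falsified — backtrack.
So p = False.
Set b = True.
  then (NOT b OR e OR NOT n) forces e = True.
All clauses satisfied.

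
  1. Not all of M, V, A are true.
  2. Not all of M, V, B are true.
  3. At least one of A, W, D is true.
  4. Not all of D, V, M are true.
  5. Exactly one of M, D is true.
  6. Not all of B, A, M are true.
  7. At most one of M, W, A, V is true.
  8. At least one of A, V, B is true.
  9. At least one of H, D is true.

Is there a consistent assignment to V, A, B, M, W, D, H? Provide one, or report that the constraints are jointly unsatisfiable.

V = False, A = True, B = False, M = False, W = False, D = True, H = True

  (1) {M, V, A}: 1/3 true — not all ✓
  (2) {M, V, B}: 0/3 true — not all ✓
  (3) {A, W, D}: 2 true — at least one ✓
  (4) {D, V, M}: 1/3 true — not all ✓
  (5) {M, D}: 1 true — exactly one ✓
  (6) {B, A, M}: 1/3 true — not all ✓
  (7) {M, W, A, V}: 1 true — at most one ✓
  (8) {A, V, B}: 1 true — at least one ✓
  (9) {H, D}: 2 true — at least one ✓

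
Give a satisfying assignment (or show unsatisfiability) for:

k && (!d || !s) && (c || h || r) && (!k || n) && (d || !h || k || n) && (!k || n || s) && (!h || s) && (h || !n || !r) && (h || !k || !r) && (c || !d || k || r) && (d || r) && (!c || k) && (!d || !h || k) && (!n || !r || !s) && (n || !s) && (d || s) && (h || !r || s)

Unit clause (k) forces k = True.
In (!k || n) only n is left, so n = True.
Set c = True.
Try r = True:
  (h || !n || !r) forces h = True.
  (!h || s) forces s = True.
  clause (!n || !r || !s) is falsified — backtrack.
So r = False.
  then (d || r) forces d = True.
  then (!d || !s) forces s = False.
  then (!h || s) forces h = False.
All clauses satisfied.

n = True; c = True; r = False; d = True; s = False; k = True; h = False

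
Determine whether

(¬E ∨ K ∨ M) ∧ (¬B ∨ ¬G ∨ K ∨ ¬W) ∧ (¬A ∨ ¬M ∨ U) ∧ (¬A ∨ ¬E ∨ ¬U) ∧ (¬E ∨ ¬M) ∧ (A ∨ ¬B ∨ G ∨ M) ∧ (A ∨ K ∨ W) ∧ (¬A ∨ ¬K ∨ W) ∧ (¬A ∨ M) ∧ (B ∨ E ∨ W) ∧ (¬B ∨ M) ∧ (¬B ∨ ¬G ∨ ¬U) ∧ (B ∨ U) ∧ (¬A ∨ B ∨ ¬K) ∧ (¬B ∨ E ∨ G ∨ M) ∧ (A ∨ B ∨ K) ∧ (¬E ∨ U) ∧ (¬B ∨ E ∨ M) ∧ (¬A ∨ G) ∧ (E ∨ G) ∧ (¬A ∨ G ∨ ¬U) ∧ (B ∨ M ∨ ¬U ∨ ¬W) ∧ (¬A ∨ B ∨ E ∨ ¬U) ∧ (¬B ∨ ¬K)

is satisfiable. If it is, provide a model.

Set W = True.
Set E = False.
  then (E ∨ G) forces G = True.
Try K = False:
  (¬B ∨ ¬G ∨ K ∨ ¬W) forces B = False.
  (B ∨ U) forces U = True.
  (A ∨ B ∨ K) forces A = True.
  clause (¬A ∨ B ∨ E ∨ ¬U) is falsified — backtrack.
So K = True.
  then (¬B ∨ ¬K) forces B = False.
  then (B ∨ U) forces U = True.
  then (¬A ∨ B ∨ ¬K) forces A = False.
  then (B ∨ M ∨ ¬U ∨ ¬W) forces M = True.
All clauses satisfied.

W = True; E = False; K = True; B = False; M = True; G = True; U = True; A = False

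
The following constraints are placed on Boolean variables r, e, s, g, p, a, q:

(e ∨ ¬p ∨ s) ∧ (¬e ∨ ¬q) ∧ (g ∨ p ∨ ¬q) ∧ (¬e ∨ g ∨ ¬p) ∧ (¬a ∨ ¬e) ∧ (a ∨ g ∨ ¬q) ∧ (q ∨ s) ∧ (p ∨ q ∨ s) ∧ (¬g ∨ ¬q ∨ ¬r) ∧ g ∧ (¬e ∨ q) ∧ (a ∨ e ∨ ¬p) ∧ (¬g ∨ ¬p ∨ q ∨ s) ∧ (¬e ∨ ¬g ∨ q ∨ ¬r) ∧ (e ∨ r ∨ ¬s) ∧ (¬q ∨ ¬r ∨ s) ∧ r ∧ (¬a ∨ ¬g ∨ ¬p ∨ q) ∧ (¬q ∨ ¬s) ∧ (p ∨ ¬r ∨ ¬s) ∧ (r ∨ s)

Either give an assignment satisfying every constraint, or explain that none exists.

Case r = True:
  (g) forces g = True.
  (¬g ∨ ¬q ∨ ¬r) forces q = False.
  (q ∨ s) forces s = True.
  (¬e ∨ q) forces e = False.
  (p ∨ ¬r ∨ ¬s) forces p = True.
  (a ∨ e ∨ ¬p) forces a = True.
  Clause (¬a ∨ ¬g ∨ ¬p ∨ q) is falsified — contradiction.
Case r = False:
  Clause (r) is falsified — contradiction.
Both cases fail, so the formula is unsatisfiable.

Unsatisfiable — no assignment works.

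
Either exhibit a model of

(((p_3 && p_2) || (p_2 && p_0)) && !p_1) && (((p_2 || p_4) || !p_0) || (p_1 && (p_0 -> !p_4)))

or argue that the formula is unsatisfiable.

p_0 = True, p_1 = False, p_2 = True, p_3 = True, p_4 = False

  ((p_3 && p_2) || (p_2 && p_0)) && !p_1 = True
    (p_3 && p_2) || (p_2 && p_0) = True
      p_3 && p_2 = True
      p_2 && p_0 = True
    !p_1 = True
  ((p_2 || p_4) || !p_0) || (p_1 && (p_0 -> !p_4)) = True
    (p_2 || p_4) || !p_0 = True
      p_2 || p_4 = True
      !p_0 = False
    p_1 && (p_0 -> !p_4) = False
      p_0 -> !p_4 = True
        !p_4 = True
Both conjuncts True, so the formula holds.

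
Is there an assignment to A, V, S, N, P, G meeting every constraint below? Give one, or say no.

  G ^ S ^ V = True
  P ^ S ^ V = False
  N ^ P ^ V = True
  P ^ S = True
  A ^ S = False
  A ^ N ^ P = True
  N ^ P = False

A=T, V=T, S=T, N=F, P=F, G=T

G ^ S ^ V = T ^ T ^ T = True ✓
P ^ S ^ V = F ^ T ^ T = False ✓
N ^ P ^ V = F ^ F ^ T = True ✓
P ^ S = F ^ T = True ✓
A ^ S = T ^ T = False ✓
A ^ N ^ P = T ^ F ^ F = True ✓
N ^ P = F ^ F = False ✓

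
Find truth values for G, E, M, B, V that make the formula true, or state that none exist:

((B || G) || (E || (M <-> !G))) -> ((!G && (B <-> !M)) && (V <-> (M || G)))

G = False; E = True; M = False; B = True; V = False

  ((B || G) || (E || (M <-> !G))) -> ((!G && (B <-> !M)) && (V <-> (M || G))) = True
    (B || G) || (E || (M <-> !G)) = True
      B || G = True
      E || (M <-> !G) = True
        M <-> !G = False
          !G = True
    (!G && (B <-> !M)) && (V <-> (M || G)) = True
      !G && (B <-> !M) = True
        !G = True
        B <-> !M = True
          !M = True
      V <-> (M || G) = True
        M || G = False
The formula evaluates to True.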